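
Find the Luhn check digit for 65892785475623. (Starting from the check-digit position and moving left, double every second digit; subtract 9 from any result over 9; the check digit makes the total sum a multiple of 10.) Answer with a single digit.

Partial digits right→left: 3 2 6 5 7 4 5 8 7 2 9 8 5 6
Double every second digit counting from the check-digit position (so the 1st, 3rd, 5th, ... of the partial from the right).
  doubled (with −9 where >9): 6 3 5 1 5 9 1 → sum 30
  kept as-is: 2 5 4 8 2 8 6 → sum 35
Total = 30 + 35 = 65.
Check digit = (10 − (65 mod 10)) mod 10 = 5.

5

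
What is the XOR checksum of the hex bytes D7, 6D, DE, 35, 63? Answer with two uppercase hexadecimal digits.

32

XOR the bytes together:
  start with 0xD7
  0xD7 ⊕ 0x6D = 0xBA
  0xBA ⊕ 0xDE = 0x64
  0x64 ⊕ 0x35 = 0x51
  0x51 ⊕ 0x63 = 0x32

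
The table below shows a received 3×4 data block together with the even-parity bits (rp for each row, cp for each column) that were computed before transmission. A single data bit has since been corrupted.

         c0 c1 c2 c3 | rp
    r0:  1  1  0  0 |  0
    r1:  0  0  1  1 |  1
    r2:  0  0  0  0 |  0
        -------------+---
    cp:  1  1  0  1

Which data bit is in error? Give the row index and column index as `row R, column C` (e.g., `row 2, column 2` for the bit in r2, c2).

Recompute each row's even parity and compare to rp:
  r0: data parity 0, sent rp 0 → ok
  r1: data parity 0, sent rp 1 → mismatch
  r2: data parity 0, sent rp 0 → ok
Recompute each column's even parity and compare to cp:
  c0: data parity 1, sent cp 1 → ok
  c1: data parity 1, sent cp 1 → ok
  c2: data parity 1, sent cp 0 → mismatch
  c3: data parity 1, sent cp 1 → ok
Exactly one row (r1) and one column (c2) fail → the flipped bit is at their intersection.

row 1, column 2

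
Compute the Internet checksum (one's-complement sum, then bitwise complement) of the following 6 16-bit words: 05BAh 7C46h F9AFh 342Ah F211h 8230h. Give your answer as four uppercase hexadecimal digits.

DBE2

One's-complement addition (fold any carry out of bit 15 back into bit 0):
  0x05BA + 0x7C46 = 0x08200
  0x8200 + 0xF9AF = 0x17BAF → wrap carry → 0x7BB0
  0x7BB0 + 0x342A = 0x0AFDA
  0xAFDA + 0xF211 = 0x1A1EB → wrap carry → 0xA1EC
  0xA1EC + 0x8230 = 0x1241C → wrap carry → 0x241D
One's-complement sum = 0x241D.
Checksum = ~0x241D & 0xFFFF = 0xDBE2.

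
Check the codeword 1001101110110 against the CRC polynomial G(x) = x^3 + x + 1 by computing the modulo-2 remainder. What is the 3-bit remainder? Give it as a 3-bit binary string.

Modulo-2 division of 1001101110110 by 1011:
  pos 0: 1001 XOR 1011 = 0010
  pos 2: 1010 XOR 1011 = 0001
  pos 5: 1111 XOR 1011 = 0100
  pos 6: 1000 XOR 1011 = 0011
  pos 8: 1111 XOR 1011 = 0100
  pos 9: 1000 XOR 1011 = 0011
Remainder = 011 (nonzero — an error is detected).

011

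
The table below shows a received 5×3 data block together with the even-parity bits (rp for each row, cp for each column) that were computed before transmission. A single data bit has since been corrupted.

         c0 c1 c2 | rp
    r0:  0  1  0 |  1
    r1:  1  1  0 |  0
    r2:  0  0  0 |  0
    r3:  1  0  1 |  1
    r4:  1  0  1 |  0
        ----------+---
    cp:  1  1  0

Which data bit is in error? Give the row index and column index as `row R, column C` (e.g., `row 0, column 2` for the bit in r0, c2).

row 3, column 1

Recompute each row's even parity and compare to rp:
  r0: data parity 1, sent rp 1 → ok
  r1: data parity 0, sent rp 0 → ok
  r2: data parity 0, sent rp 0 → ok
  r3: data parity 0, sent rp 1 → mismatch
  r4: data parity 0, sent rp 0 → ok
Recompute each column's even parity and compare to cp:
  c0: data parity 1, sent cp 1 → ok
  c1: data parity 0, sent cp 1 → mismatch
  c2: data parity 0, sent cp 0 → ok
Exactly one row (r3) and one column (c1) fail → the flipped bit is at their intersection.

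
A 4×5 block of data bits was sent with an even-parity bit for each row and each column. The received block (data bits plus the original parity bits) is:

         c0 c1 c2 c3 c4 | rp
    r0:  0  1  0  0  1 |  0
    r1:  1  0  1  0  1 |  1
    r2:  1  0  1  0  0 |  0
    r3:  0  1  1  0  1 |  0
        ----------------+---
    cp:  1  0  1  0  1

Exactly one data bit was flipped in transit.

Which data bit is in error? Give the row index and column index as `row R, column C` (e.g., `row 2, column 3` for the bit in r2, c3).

row 3, column 0

Recompute each row's even parity and compare to rp:
  r0: data parity 0, sent rp 0 → ok
  r1: data parity 1, sent rp 1 → ok
  r2: data parity 0, sent rp 0 → ok
  r3: data parity 1, sent rp 0 → mismatch
Recompute each column's even parity and compare to cp:
  c0: data parity 0, sent cp 1 → mismatch
  c1: data parity 0, sent cp 0 → ok
  c2: data parity 1, sent cp 1 → ok
  c3: data parity 0, sent cp 0 → ok
  c4: data parity 1, sent cp 1 → ok
Exactly one row (r3) and one column (c0) fail → the flipped bit is at their intersection.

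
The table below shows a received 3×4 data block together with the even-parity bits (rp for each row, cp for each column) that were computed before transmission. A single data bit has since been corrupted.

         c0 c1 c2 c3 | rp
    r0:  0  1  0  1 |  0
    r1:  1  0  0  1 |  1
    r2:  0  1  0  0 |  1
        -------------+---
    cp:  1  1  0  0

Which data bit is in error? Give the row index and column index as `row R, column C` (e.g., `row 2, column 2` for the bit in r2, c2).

Recompute each row's even parity and compare to rp:
  r0: data parity 0, sent rp 0 → ok
  r1: data parity 0, sent rp 1 → mismatch
  r2: data parity 1, sent rp 1 → ok
Recompute each column's even parity and compare to cp:
  c0: data parity 1, sent cp 1 → ok
  c1: data parity 0, sent cp 1 → mismatch
  c2: data parity 0, sent cp 0 → ok
  c3: data parity 0, sent cp 0 → ok
Exactly one row (r1) and one column (c1) fail → the flipped bit is at their intersection.

row 1, column 1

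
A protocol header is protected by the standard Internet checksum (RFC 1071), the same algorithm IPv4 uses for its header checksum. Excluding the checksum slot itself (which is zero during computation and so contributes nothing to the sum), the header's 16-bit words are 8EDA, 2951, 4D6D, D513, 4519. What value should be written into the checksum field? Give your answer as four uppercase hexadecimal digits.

One's-complement addition (fold any carry out of bit 15 back into bit 0):
  0x8EDA + 0x2951 = 0x0B82B
  0xB82B + 0x4D6D = 0x10598 → wrap carry → 0x0599
  0x0599 + 0xD513 = 0x0DAAC
  0xDAAC + 0x4519 = 0x11FC5 → wrap carry → 0x1FC6
One's-complement sum = 0x1FC6.
Checksum = ~0x1FC6 & 0xFFFF = 0xE039.

E039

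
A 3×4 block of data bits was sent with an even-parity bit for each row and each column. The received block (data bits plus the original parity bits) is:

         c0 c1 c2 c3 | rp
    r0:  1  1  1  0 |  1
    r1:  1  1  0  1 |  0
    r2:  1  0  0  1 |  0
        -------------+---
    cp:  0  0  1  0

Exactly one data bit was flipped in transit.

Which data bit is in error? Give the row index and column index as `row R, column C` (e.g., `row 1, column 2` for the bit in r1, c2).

row 1, column 0

Recompute each row's even parity and compare to rp:
  r0: data parity 1, sent rp 1 → ok
  r1: data parity 1, sent rp 0 → mismatch
  r2: data parity 0, sent rp 0 → ok
Recompute each column's even parity and compare to cp:
  c0: data parity 1, sent cp 0 → mismatch
  c1: data parity 0, sent cp 0 → ok
  c2: data parity 1, sent cp 1 → ok
  c3: data parity 0, sent cp 0 → ok
Exactly one row (r1) and one column (c0) fail → the flipped bit is at their intersection.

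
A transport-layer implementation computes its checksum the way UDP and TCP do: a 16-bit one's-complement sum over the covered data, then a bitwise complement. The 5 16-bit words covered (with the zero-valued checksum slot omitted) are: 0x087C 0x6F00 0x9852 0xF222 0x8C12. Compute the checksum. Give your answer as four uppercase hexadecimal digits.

One's-complement addition (fold any carry out of bit 15 back into bit 0):
  0x087C + 0x6F00 = 0x0777C
  0x777C + 0x9852 = 0x10FCE → wrap carry → 0x0FCF
  0x0FCF + 0xF222 = 0x101F1 → wrap carry → 0x01F2
  0x01F2 + 0x8C12 = 0x08E04
One's-complement sum = 0x8E04.
Checksum = ~0x8E04 & 0xFFFF = 0x71FB.

71FB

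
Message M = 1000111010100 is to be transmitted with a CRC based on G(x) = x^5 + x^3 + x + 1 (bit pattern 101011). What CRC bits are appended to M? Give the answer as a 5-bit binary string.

10111

Append 5 zeros: 100011101010000000. Divide by 101011 (XOR where the leading bit is 1):
  pos 0: 100011 XOR 101011 = 001000
  pos 2: 100010 XOR 101011 = 001001
  pos 4: 100110 XOR 101011 = 001101
  pos 6: 110110 XOR 101011 = 011101
  pos 7: 111010 XOR 101011 = 010001
  pos 8: 100010 XOR 101011 = 001001
  pos 10: 100100 XOR 101011 = 001111
  pos 12: 111100 XOR 101011 = 010111
Remainder (last 5 bits) = 10111. This is the CRC / FCS.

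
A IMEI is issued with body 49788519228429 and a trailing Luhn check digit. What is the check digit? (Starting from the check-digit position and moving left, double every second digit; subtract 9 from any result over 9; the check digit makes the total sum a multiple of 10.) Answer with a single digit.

Partial digits right→left: 9 2 4 8 2 2 9 1 5 8 8 7 9 4
Double every second digit counting from the check-digit position (so the 1st, 3rd, 5th, ... of the partial from the right).
  doubled (with −9 where >9): 9 8 4 9 1 7 9 → sum 47
  kept as-is: 2 8 2 1 8 7 4 → sum 32
Total = 47 + 32 = 79.
Check digit = (10 − (79 mod 10)) mod 10 = 1.

1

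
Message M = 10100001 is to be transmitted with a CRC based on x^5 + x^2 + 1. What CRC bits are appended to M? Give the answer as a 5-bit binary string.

11010

Append 5 zeros: 1010000100000. Divide by 100101 (XOR where the leading bit is 1):
  pos 0: 101000 XOR 100101 = 001101
  pos 2: 110101 XOR 100101 = 010000
  pos 3: 100000 XOR 100101 = 000101
  pos 6: 101000 XOR 100101 = 001101
Remainder (last 5 bits) = 11010. This is the CRC / FCS.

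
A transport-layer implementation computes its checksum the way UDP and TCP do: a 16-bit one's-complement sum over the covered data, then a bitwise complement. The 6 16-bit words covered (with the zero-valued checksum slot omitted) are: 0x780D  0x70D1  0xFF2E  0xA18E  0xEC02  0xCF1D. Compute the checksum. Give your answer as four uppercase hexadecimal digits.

One's-complement addition (fold any carry out of bit 15 back into bit 0):
  0x780D + 0x70D1 = 0x0E8DE
  0xE8DE + 0xFF2E = 0x1E80C → wrap carry → 0xE80D
  0xE80D + 0xA18E = 0x1899B → wrap carry → 0x899C
  0x899C + 0xEC02 = 0x1759E → wrap carry → 0x759F
  0x759F + 0xCF1D = 0x144BC → wrap carry → 0x44BD
One's-complement sum = 0x44BD.
Checksum = ~0x44BD & 0xFFFF = 0xBB42.

BB42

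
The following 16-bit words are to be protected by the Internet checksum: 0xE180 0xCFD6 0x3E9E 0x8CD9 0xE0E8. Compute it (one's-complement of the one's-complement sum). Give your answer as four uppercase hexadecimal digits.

One's-complement addition (fold any carry out of bit 15 back into bit 0):
  0xE180 + 0xCFD6 = 0x1B156 → wrap carry → 0xB157
  0xB157 + 0x3E9E = 0x0EFF5
  0xEFF5 + 0x8CD9 = 0x17CCE → wrap carry → 0x7CCF
  0x7CCF + 0xE0E8 = 0x15DB7 → wrap carry → 0x5DB8
One's-complement sum = 0x5DB8.
Checksum = ~0x5DB8 & 0xFFFF = 0xA247.

A247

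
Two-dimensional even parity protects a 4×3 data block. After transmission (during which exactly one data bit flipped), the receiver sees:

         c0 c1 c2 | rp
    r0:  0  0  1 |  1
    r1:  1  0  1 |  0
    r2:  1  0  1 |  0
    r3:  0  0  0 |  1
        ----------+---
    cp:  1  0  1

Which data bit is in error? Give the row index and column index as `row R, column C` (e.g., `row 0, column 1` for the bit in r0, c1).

row 3, column 0

Recompute each row's even parity and compare to rp:
  r0: data parity 1, sent rp 1 → ok
  r1: data parity 0, sent rp 0 → ok
  r2: data parity 0, sent rp 0 → ok
  r3: data parity 0, sent rp 1 → mismatch
Recompute each column's even parity and compare to cp:
  c0: data parity 0, sent cp 1 → mismatch
  c1: data parity 0, sent cp 0 → ok
  c2: data parity 1, sent cp 1 → ok
Exactly one row (r3) and one column (c0) fail → the flipped bit is at their intersection.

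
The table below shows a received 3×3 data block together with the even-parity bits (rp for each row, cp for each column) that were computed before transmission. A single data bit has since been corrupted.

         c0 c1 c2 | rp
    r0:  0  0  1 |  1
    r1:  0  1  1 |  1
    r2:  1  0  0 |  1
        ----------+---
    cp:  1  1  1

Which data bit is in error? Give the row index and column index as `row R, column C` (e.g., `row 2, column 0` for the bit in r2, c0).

Recompute each row's even parity and compare to rp:
  r0: data parity 1, sent rp 1 → ok
  r1: data parity 0, sent rp 1 → mismatch
  r2: data parity 1, sent rp 1 → ok
Recompute each column's even parity and compare to cp:
  c0: data parity 1, sent cp 1 → ok
  c1: data parity 1, sent cp 1 → ok
  c2: data parity 0, sent cp 1 → mismatch
Exactly one row (r1) and one column (c2) fail → the flipped bit is at their intersection.

row 1, column 2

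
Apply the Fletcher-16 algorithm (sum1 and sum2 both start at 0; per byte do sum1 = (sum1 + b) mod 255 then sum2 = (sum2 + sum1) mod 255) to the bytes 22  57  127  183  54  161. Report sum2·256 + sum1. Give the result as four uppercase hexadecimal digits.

Running sums (mod 255):
  after byte 0 (22): sum1=22, sum2=22
  after byte 1 (57): sum1=79, sum2=101
  after byte 2 (127): sum1=206, sum2=52
  after byte 3 (183): sum1=134, sum2=186
  after byte 4 (54): sum1=188, sum2=119
  after byte 5 (161): sum1=94, sum2=213
Checksum = sum2·256 + sum1 = 213·256 + 94 = 54622 = 0xD55E.

D55E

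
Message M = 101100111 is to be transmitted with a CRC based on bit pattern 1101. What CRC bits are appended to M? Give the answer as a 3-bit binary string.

000

Append 3 zeros: 101100111000. Divide by 1101 (XOR where the leading bit is 1):
  pos 0: 1011 XOR 1101 = 0110
  pos 1: 1100 XOR 1101 = 0001
  pos 4: 1011 XOR 1101 = 0110
  pos 5: 1101 XOR 1101 = 0000
Remainder (last 3 bits) = 000. This is the CRC / FCS.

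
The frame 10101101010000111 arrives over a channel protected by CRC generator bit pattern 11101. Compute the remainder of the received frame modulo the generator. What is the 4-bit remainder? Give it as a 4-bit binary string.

Modulo-2 division of 10101101010000111 by 11101:
  pos 0: 10101 XOR 11101 = 01000
  pos 1: 10001 XOR 11101 = 01100
  pos 2: 11000 XOR 11101 = 00101
  pos 4: 10110 XOR 11101 = 01011
  pos 5: 10111 XOR 11101 = 01010
  pos 6: 10100 XOR 11101 = 01001
  pos 7: 10010 XOR 11101 = 01111
  pos 8: 11110 XOR 11101 = 00011
  pos 11: 11011 XOR 11101 = 00110
Remainder = 1101 (nonzero — an error is detected).

1101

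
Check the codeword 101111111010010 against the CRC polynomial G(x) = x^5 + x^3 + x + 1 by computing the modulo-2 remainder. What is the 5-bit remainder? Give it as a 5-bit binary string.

00000

Modulo-2 division of 101111111010010 by 101011:
  pos 0: 101111 XOR 101011 = 000100
  pos 3: 100111 XOR 101011 = 001100
  pos 5: 110001 XOR 101011 = 011010
  pos 6: 110100 XOR 101011 = 011111
  pos 7: 111110 XOR 101011 = 010101
  pos 8: 101011 XOR 101011 = 000000
Remainder = 00000 (zero — the frame passes the CRC check).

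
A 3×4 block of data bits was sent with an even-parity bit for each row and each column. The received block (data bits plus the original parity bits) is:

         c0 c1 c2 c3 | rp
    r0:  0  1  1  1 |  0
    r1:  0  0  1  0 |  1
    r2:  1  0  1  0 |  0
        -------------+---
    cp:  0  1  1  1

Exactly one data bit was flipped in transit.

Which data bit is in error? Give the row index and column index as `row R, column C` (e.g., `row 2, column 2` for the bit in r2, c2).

row 0, column 0

Recompute each row's even parity and compare to rp:
  r0: data parity 1, sent rp 0 → mismatch
  r1: data parity 1, sent rp 1 → ok
  r2: data parity 0, sent rp 0 → ok
Recompute each column's even parity and compare to cp:
  c0: data parity 1, sent cp 0 → mismatch
  c1: data parity 1, sent cp 1 → ok
  c2: data parity 1, sent cp 1 → ok
  c3: data parity 1, sent cp 1 → ok
Exactly one row (r0) and one column (c0) fail → the flipped bit is at their intersection.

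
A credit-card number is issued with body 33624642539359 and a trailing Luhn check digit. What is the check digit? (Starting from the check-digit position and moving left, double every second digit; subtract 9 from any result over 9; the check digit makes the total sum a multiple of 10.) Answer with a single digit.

Partial digits right→left: 9 5 3 9 3 5 2 4 6 4 2 6 3 3
Double every second digit counting from the check-digit position (so the 1st, 3rd, 5th, ... of the partial from the right).
  doubled (with −9 where >9): 9 6 6 4 3 4 6 → sum 38
  kept as-is: 5 9 5 4 4 6 3 → sum 36
Total = 38 + 36 = 74.
Check digit = (10 − (74 mod 10)) mod 10 = 6.

6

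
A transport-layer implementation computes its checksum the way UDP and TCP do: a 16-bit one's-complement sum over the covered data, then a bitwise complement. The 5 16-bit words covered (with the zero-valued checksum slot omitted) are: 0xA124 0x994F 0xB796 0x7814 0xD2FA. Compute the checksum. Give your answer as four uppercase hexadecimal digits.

C2E5

One's-complement addition (fold any carry out of bit 15 back into bit 0):
  0xA124 + 0x994F = 0x13A73 → wrap carry → 0x3A74
  0x3A74 + 0xB796 = 0x0F20A
  0xF20A + 0x7814 = 0x16A1E → wrap carry → 0x6A1F
  0x6A1F + 0xD2FA = 0x13D19 → wrap carry → 0x3D1A
One's-complement sum = 0x3D1A.
Checksum = ~0x3D1A & 0xFFFF = 0xC2E5.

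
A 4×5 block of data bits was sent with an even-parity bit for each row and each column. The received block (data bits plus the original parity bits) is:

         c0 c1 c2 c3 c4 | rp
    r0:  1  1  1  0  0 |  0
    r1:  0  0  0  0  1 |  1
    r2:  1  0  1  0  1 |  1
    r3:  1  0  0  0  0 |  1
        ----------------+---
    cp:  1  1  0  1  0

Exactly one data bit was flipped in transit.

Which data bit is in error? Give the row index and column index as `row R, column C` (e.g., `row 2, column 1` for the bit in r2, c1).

Recompute each row's even parity and compare to rp:
  r0: data parity 1, sent rp 0 → mismatch
  r1: data parity 1, sent rp 1 → ok
  r2: data parity 1, sent rp 1 → ok
  r3: data parity 1, sent rp 1 → ok
Recompute each column's even parity and compare to cp:
  c0: data parity 1, sent cp 1 → ok
  c1: data parity 1, sent cp 1 → ok
  c2: data parity 0, sent cp 0 → ok
  c3: data parity 0, sent cp 1 → mismatch
  c4: data parity 0, sent cp 0 → ok
Exactly one row (r0) and one column (c3) fail → the flipped bit is at their intersection.

row 0, column 3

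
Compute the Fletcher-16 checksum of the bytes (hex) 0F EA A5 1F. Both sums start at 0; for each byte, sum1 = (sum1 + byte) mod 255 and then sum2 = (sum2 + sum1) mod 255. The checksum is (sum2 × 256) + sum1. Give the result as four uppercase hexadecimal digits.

Running sums (mod 255):
  after byte 0 (0F): sum1=15, sum2=15
  after byte 1 (EA): sum1=249, sum2=9
  after byte 2 (A5): sum1=159, sum2=168
  after byte 3 (1F): sum1=190, sum2=103
Checksum = sum2·256 + sum1 = 103·256 + 190 = 26558 = 0x67BE.

67BE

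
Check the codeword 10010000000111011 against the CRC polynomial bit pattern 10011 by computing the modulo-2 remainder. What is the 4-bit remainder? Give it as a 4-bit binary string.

0001

Modulo-2 division of 10010000000111011 by 10011:
  pos 0: 10010 XOR 10011 = 00001
  pos 4: 10000 XOR 10011 = 00011
  pos 7: 11001 XOR 10011 = 01010
  pos 8: 10101 XOR 10011 = 00110
  pos 10: 11010 XOR 10011 = 01001
  pos 11: 10011 XOR 10011 = 00000
Remainder = 0001 (nonzero — an error is detected).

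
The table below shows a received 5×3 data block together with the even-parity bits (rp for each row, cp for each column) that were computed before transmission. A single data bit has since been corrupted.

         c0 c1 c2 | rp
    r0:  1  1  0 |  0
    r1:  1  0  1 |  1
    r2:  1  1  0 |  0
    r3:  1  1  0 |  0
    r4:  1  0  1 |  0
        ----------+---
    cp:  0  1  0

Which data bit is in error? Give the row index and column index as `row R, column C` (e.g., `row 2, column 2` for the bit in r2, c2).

Recompute each row's even parity and compare to rp:
  r0: data parity 0, sent rp 0 → ok
  r1: data parity 0, sent rp 1 → mismatch
  r2: data parity 0, sent rp 0 → ok
  r3: data parity 0, sent rp 0 → ok
  r4: data parity 0, sent rp 0 → ok
Recompute each column's even parity and compare to cp:
  c0: data parity 1, sent cp 0 → mismatch
  c1: data parity 1, sent cp 1 → ok
  c2: data parity 0, sent cp 0 → ok
Exactly one row (r1) and one column (c0) fail → the flipped bit is at their intersection.

row 1, column 0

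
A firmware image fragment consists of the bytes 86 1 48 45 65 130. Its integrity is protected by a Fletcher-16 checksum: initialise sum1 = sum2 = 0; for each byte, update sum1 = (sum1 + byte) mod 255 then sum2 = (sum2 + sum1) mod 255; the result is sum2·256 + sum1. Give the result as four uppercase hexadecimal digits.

5878

Running sums (mod 255):
  after byte 0 (86): sum1=86, sum2=86
  after byte 1 (1): sum1=87, sum2=173
  after byte 2 (48): sum1=135, sum2=53
  after byte 3 (45): sum1=180, sum2=233
  after byte 4 (65): sum1=245, sum2=223
  after byte 5 (130): sum1=120, sum2=88
Checksum = sum2·256 + sum1 = 88·256 + 120 = 22648 = 0x5878.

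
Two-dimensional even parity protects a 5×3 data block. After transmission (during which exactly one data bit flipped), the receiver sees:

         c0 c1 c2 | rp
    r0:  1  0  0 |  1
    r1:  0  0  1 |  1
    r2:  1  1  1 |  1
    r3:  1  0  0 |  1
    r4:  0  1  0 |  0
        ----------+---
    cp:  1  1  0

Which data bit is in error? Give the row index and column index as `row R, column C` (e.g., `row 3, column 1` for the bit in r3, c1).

row 4, column 1

Recompute each row's even parity and compare to rp:
  r0: data parity 1, sent rp 1 → ok
  r1: data parity 1, sent rp 1 → ok
  r2: data parity 1, sent rp 1 → ok
  r3: data parity 1, sent rp 1 → ok
  r4: data parity 1, sent rp 0 → mismatch
Recompute each column's even parity and compare to cp:
  c0: data parity 1, sent cp 1 → ok
  c1: data parity 0, sent cp 1 → mismatch
  c2: data parity 0, sent cp 0 → ok
Exactly one row (r4) and one column (c1) fail → the flipped bit is at their intersection.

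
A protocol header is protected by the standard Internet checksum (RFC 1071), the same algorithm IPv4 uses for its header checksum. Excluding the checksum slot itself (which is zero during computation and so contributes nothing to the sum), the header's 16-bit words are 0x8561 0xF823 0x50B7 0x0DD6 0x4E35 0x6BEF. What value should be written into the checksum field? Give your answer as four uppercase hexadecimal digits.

69C8

One's-complement addition (fold any carry out of bit 15 back into bit 0):
  0x8561 + 0xF823 = 0x17D84 → wrap carry → 0x7D85
  0x7D85 + 0x50B7 = 0x0CE3C
  0xCE3C + 0x0DD6 = 0x0DC12
  0xDC12 + 0x4E35 = 0x12A47 → wrap carry → 0x2A48
  0x2A48 + 0x6BEF = 0x09637
One's-complement sum = 0x9637.
Checksum = ~0x9637 & 0xFFFF = 0x69C8.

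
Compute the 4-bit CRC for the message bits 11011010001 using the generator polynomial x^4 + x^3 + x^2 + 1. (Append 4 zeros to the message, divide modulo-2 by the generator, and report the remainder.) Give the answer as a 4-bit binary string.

Append 4 zeros: 110110100010000. Divide by 11101 (XOR where the leading bit is 1):
  pos 0: 11011 XOR 11101 = 00110
  pos 2: 11001 XOR 11101 = 00100
  pos 4: 10000 XOR 11101 = 01101
  pos 5: 11010 XOR 11101 = 00111
  pos 7: 11110 XOR 11101 = 00011
  pos 10: 11000 XOR 11101 = 00101
Remainder (last 4 bits) = 0101. This is the CRC / FCS.

0101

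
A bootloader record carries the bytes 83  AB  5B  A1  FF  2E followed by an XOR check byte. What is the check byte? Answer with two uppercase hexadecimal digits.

03

XOR the bytes together:
  start with 0x83
  0x83 ⊕ 0xAB = 0x28
  0x28 ⊕ 0x5B = 0x73
  0x73 ⊕ 0xA1 = 0xD2
  0xD2 ⊕ 0xFF = 0x2D
  0x2D ⊕ 0x2E = 0x03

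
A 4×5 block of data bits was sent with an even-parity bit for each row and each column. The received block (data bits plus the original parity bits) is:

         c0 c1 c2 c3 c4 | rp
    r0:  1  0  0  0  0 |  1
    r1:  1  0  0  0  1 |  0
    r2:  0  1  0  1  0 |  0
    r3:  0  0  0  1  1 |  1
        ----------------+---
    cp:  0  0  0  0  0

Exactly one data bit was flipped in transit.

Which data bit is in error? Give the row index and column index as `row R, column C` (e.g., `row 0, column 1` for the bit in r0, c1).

row 3, column 1

Recompute each row's even parity and compare to rp:
  r0: data parity 1, sent rp 1 → ok
  r1: data parity 0, sent rp 0 → ok
  r2: data parity 0, sent rp 0 → ok
  r3: data parity 0, sent rp 1 → mismatch
Recompute each column's even parity and compare to cp:
  c0: data parity 0, sent cp 0 → ok
  c1: data parity 1, sent cp 0 → mismatch
  c2: data parity 0, sent cp 0 → ok
  c3: data parity 0, sent cp 0 → ok
  c4: data parity 0, sent cp 0 → ok
Exactly one row (r3) and one column (c1) fail → the flipped bit is at their intersection.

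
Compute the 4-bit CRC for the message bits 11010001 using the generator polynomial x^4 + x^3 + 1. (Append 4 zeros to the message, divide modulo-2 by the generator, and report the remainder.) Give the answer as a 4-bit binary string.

0000

Append 4 zeros: 110100010000. Divide by 11001 (XOR where the leading bit is 1):
  pos 0: 11010 XOR 11001 = 00011
  pos 3: 11001 XOR 11001 = 00000
Remainder (last 4 bits) = 0000. This is the CRC / FCS.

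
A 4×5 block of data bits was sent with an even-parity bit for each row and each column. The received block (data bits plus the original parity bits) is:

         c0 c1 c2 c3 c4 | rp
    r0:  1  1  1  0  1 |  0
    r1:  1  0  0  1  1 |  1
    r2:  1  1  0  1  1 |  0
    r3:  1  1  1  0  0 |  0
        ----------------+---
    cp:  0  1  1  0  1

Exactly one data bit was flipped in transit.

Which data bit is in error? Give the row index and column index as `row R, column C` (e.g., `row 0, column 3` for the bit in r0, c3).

row 3, column 2

Recompute each row's even parity and compare to rp:
  r0: data parity 0, sent rp 0 → ok
  r1: data parity 1, sent rp 1 → ok
  r2: data parity 0, sent rp 0 → ok
  r3: data parity 1, sent rp 0 → mismatch
Recompute each column's even parity and compare to cp:
  c0: data parity 0, sent cp 0 → ok
  c1: data parity 1, sent cp 1 → ok
  c2: data parity 0, sent cp 1 → mismatch
  c3: data parity 0, sent cp 0 → ok
  c4: data parity 1, sent cp 1 → ok
Exactly one row (r3) and one column (c2) fail → the flipped bit is at their intersection.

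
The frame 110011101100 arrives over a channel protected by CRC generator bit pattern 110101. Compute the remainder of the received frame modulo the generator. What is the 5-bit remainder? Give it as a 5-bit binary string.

00100

Modulo-2 division of 110011101100 by 110101:
  pos 0: 110011 XOR 110101 = 000110
  pos 3: 110101 XOR 110101 = 000000
Remainder = 00100 (nonzero — an error is detected).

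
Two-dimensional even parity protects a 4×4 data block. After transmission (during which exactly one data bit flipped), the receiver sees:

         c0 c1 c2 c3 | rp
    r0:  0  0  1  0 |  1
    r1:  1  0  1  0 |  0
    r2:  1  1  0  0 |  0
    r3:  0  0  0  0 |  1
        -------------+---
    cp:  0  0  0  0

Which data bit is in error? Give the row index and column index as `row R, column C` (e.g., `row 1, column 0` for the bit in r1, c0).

row 3, column 1

Recompute each row's even parity and compare to rp:
  r0: data parity 1, sent rp 1 → ok
  r1: data parity 0, sent rp 0 → ok
  r2: data parity 0, sent rp 0 → ok
  r3: data parity 0, sent rp 1 → mismatch
Recompute each column's even parity and compare to cp:
  c0: data parity 0, sent cp 0 → ok
  c1: data parity 1, sent cp 0 → mismatch
  c2: data parity 0, sent cp 0 → ok
  c3: data parity 0, sent cp 0 → ok
Exactly one row (r3) and one column (c1) fail → the flipped bit is at their intersection.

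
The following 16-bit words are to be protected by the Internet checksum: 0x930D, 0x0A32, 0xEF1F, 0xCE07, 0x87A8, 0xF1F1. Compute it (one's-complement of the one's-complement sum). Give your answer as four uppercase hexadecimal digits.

2BFE

One's-complement addition (fold any carry out of bit 15 back into bit 0):
  0x930D + 0x0A32 = 0x09D3F
  0x9D3F + 0xEF1F = 0x18C5E → wrap carry → 0x8C5F
  0x8C5F + 0xCE07 = 0x15A66 → wrap carry → 0x5A67
  0x5A67 + 0x87A8 = 0x0E20F
  0xE20F + 0xF1F1 = 0x1D400 → wrap carry → 0xD401
One's-complement sum = 0xD401.
Checksum = ~0xD401 & 0xFFFF = 0x2BFE.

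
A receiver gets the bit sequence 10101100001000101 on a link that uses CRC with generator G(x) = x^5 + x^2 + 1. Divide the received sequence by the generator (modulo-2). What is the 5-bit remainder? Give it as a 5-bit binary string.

00000

Modulo-2 division of 10101100001000101 by 100101:
  pos 0: 101011 XOR 100101 = 001110
  pos 2: 111000 XOR 100101 = 011101
  pos 3: 111010 XOR 100101 = 011111
  pos 4: 111110 XOR 100101 = 011011
  pos 5: 110111 XOR 100101 = 010010
  pos 6: 100100 XOR 100101 = 000001
  pos 11: 100101 XOR 100101 = 000000
Remainder = 00000 (zero — the frame passes the CRC check).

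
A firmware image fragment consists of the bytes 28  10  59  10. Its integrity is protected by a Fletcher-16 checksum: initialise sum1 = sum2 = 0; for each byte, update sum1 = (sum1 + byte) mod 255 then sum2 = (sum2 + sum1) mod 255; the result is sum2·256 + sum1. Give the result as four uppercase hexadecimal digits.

Running sums (mod 255):
  after byte 0 (28): sum1=28, sum2=28
  after byte 1 (10): sum1=38, sum2=66
  after byte 2 (59): sum1=97, sum2=163
  after byte 3 (10): sum1=107, sum2=15
Checksum = sum2·256 + sum1 = 15·256 + 107 = 3947 = 0x0F6B.

0F6B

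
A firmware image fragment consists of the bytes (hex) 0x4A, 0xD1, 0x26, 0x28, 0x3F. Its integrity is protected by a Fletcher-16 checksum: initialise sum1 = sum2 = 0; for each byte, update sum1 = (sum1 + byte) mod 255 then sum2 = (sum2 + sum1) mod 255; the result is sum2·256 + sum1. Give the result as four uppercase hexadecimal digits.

BCA9

Running sums (mod 255):
  after byte 0 (0x4A): sum1=74, sum2=74
  after byte 1 (0xD1): sum1=28, sum2=102
  after byte 2 (0x26): sum1=66, sum2=168
  after byte 3 (0x28): sum1=106, sum2=19
  after byte 4 (0x3F): sum1=169, sum2=188
Checksum = sum2·256 + sum1 = 188·256 + 169 = 48297 = 0xBCA9.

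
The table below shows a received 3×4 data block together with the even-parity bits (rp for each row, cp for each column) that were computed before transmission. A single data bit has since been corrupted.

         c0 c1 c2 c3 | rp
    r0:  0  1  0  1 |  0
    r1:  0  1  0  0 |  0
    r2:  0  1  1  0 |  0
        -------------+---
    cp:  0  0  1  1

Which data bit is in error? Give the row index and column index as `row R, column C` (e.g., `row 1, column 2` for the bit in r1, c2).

row 1, column 1

Recompute each row's even parity and compare to rp:
  r0: data parity 0, sent rp 0 → ok
  r1: data parity 1, sent rp 0 → mismatch
  r2: data parity 0, sent rp 0 → ok
Recompute each column's even parity and compare to cp:
  c0: data parity 0, sent cp 0 → ok
  c1: data parity 1, sent cp 0 → mismatch
  c2: data parity 1, sent cp 1 → ok
  c3: data parity 1, sent cp 1 → ok
Exactly one row (r1) and one column (c1) fail → the flipped bit is at their intersection.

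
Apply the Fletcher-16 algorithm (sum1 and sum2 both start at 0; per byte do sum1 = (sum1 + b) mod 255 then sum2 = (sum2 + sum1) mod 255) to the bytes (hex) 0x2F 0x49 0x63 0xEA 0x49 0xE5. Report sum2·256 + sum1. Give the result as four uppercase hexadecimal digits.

50F5

Running sums (mod 255):
  after byte 0 (0x2F): sum1=47, sum2=47
  after byte 1 (0x49): sum1=120, sum2=167
  after byte 2 (0x63): sum1=219, sum2=131
  after byte 3 (0xEA): sum1=198, sum2=74
  after byte 4 (0x49): sum1=16, sum2=90
  after byte 5 (0xE5): sum1=245, sum2=80
Checksum = sum2·256 + sum1 = 80·256 + 245 = 20725 = 0x50F5.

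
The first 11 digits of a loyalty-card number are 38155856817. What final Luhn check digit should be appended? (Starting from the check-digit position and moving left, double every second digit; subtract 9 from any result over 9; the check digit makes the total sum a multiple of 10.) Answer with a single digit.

Partial digits right→left: 7 1 8 6 5 8 5 5 1 8 3
Double every second digit counting from the check-digit position (so the 1st, 3rd, 5th, ... of the partial from the right).
  doubled (with −9 where >9): 5 7 1 1 2 6 → sum 22
  kept as-is: 1 6 8 5 8 → sum 28
Total = 22 + 28 = 50.
Check digit = (10 − (50 mod 10)) mod 10 = 0.

0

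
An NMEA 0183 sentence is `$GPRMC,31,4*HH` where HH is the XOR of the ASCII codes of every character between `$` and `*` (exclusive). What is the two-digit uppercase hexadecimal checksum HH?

7D

XOR the ASCII codes of the payload characters:
  'G' = 0x47 → acc = 0x47
  'P' = 0x50 → acc = 0x17
  'R' = 0x52 → acc = 0x45
  'M' = 0x4D → acc = 0x08
  'C' = 0x43 → acc = 0x4B
  ',' = 0x2C → acc = 0x67
  '3' = 0x33 → acc = 0x54
  '1' = 0x31 → acc = 0x65
  ',' = 0x2C → acc = 0x49
  '4' = 0x34 → acc = 0x7D
Checksum = 0x7D.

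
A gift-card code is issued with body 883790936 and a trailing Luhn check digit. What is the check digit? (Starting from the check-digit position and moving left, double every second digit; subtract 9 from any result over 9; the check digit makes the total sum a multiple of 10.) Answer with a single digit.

8

Partial digits right→left: 6 3 9 0 9 7 3 8 8
Double every second digit counting from the check-digit position (so the 1st, 3rd, 5th, ... of the partial from the right).
  doubled (with −9 where >9): 3 9 9 6 7 → sum 34
  kept as-is: 3 0 7 8 → sum 18
Total = 34 + 18 = 52.
Check digit = (10 − (52 mod 10)) mod 10 = 8.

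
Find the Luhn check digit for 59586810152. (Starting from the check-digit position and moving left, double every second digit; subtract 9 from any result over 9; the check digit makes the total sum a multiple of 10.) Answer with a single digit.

7

Partial digits right→left: 2 5 1 0 1 8 6 8 5 9 5
Double every second digit counting from the check-digit position (so the 1st, 3rd, 5th, ... of the partial from the right).
  doubled (with −9 where >9): 4 2 2 3 1 1 → sum 13
  kept as-is: 5 0 8 8 9 → sum 30
Total = 13 + 30 = 43.
Check digit = (10 − (43 mod 10)) mod 10 = 7.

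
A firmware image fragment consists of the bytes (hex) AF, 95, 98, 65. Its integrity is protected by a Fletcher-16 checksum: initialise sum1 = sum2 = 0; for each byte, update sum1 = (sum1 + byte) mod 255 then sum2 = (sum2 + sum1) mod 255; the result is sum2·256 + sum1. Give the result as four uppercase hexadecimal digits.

1643

Running sums (mod 255):
  after byte 0 (AF): sum1=175, sum2=175
  after byte 1 (95): sum1=69, sum2=244
  after byte 2 (98): sum1=221, sum2=210
  after byte 3 (65): sum1=67, sum2=22
Checksum = sum2·256 + sum1 = 22·256 + 67 = 5699 = 0x1643.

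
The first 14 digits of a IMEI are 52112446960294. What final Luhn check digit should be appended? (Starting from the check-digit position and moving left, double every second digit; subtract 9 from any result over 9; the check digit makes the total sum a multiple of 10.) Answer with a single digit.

Partial digits right→left: 4 9 2 0 6 9 6 4 4 2 1 1 2 5
Double every second digit counting from the check-digit position (so the 1st, 3rd, 5th, ... of the partial from the right).
  doubled (with −9 where >9): 8 4 3 3 8 2 4 → sum 32
  kept as-is: 9 0 9 4 2 1 5 → sum 30
Total = 32 + 30 = 62.
Check digit = (10 − (62 mod 10)) mod 10 = 8.

8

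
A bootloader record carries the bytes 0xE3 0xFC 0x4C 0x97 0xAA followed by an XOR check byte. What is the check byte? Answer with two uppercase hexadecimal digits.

6E

XOR the bytes together:
  start with 0xE3
  0xE3 ⊕ 0xFC = 0x1F
  0x1F ⊕ 0x4C = 0x53
  0x53 ⊕ 0x97 = 0xC4
  0xC4 ⊕ 0xAA = 0x6E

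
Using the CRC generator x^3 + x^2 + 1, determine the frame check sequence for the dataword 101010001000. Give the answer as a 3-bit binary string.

Append 3 zeros: 101010001000000. Divide by 1101 (XOR where the leading bit is 1):
  pos 0: 1010 XOR 1101 = 0111
  pos 1: 1111 XOR 1101 = 0010
  pos 3: 1000 XOR 1101 = 0101
  pos 4: 1010 XOR 1101 = 0111
  pos 5: 1111 XOR 1101 = 0010
  pos 7: 1000 XOR 1101 = 0101
  pos 8: 1010 XOR 1101 = 0111
  pos 9: 1110 XOR 1101 = 0011
  pos 11: 1100 XOR 1101 = 0001
Remainder (last 3 bits) = 001. This is the CRC / FCS.

001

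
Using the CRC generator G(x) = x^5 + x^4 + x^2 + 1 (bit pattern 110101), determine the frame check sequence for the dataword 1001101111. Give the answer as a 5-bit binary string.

Append 5 zeros: 100110111100000. Divide by 110101 (XOR where the leading bit is 1):
  pos 0: 100110 XOR 110101 = 010011
  pos 1: 100111 XOR 110101 = 010010
  pos 2: 100101 XOR 110101 = 010000
  pos 3: 100001 XOR 110101 = 010100
  pos 4: 101001 XOR 110101 = 011100
  pos 5: 111000 XOR 110101 = 001101
  pos 7: 110100 XOR 110101 = 000001
Remainder (last 5 bits) = 00100. This is the CRC / FCS.

00100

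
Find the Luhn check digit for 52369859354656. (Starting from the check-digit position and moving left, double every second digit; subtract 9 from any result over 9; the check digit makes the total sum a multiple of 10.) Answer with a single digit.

6

Partial digits right→left: 6 5 6 4 5 3 9 5 8 9 6 3 2 5
Double every second digit counting from the check-digit position (so the 1st, 3rd, 5th, ... of the partial from the right).
  doubled (with −9 where >9): 3 3 1 9 7 3 4 → sum 30
  kept as-is: 5 4 3 5 9 3 5 → sum 34
Total = 30 + 34 = 64.
Check digit = (10 − (64 mod 10)) mod 10 = 6.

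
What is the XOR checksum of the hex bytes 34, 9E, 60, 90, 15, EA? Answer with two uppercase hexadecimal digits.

XOR the bytes together:
  start with 0x34
  0x34 ⊕ 0x9E = 0xAA
  0xAA ⊕ 0x60 = 0xCA
  0xCA ⊕ 0x90 = 0x5A
  0x5A ⊕ 0x15 = 0x4F
  0x4F ⊕ 0xEA = 0xA5

A5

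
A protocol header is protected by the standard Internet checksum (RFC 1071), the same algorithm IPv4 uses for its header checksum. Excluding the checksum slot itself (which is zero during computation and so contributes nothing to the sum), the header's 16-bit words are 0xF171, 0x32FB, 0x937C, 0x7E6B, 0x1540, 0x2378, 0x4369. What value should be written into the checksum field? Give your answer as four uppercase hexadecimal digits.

4D89

One's-complement addition (fold any carry out of bit 15 back into bit 0):
  0xF171 + 0x32FB = 0x1246C → wrap carry → 0x246D
  0x246D + 0x937C = 0x0B7E9
  0xB7E9 + 0x7E6B = 0x13654 → wrap carry → 0x3655
  0x3655 + 0x1540 = 0x04B95
  0x4B95 + 0x2378 = 0x06F0D
  0x6F0D + 0x4369 = 0x0B276
One's-complement sum = 0xB276.
Checksum = ~0xB276 & 0xFFFF = 0x4D89.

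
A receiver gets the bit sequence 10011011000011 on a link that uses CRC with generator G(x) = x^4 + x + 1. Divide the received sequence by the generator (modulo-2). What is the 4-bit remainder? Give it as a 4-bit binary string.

0100

Modulo-2 division of 10011011000011 by 10011:
  pos 0: 10011 XOR 10011 = 00000
  pos 6: 11000 XOR 10011 = 01011
  pos 7: 10110 XOR 10011 = 00101
  pos 9: 10111 XOR 10011 = 00100
Remainder = 0100 (nonzero — an error is detected).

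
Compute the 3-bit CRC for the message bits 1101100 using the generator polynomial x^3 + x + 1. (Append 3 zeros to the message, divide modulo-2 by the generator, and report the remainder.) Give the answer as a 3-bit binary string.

100

Append 3 zeros: 1101100000. Divide by 1011 (XOR where the leading bit is 1):
  pos 0: 1101 XOR 1011 = 0110
  pos 1: 1101 XOR 1011 = 0110
  pos 2: 1100 XOR 1011 = 0111
  pos 3: 1110 XOR 1011 = 0101
  pos 4: 1010 XOR 1011 = 0001
Remainder (last 3 bits) = 100. This is the CRC / FCS.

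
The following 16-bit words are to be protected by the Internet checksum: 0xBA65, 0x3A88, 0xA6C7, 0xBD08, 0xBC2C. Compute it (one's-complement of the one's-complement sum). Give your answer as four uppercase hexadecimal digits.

One's-complement addition (fold any carry out of bit 15 back into bit 0):
  0xBA65 + 0x3A88 = 0x0F4ED
  0xF4ED + 0xA6C7 = 0x19BB4 → wrap carry → 0x9BB5
  0x9BB5 + 0xBD08 = 0x158BD → wrap carry → 0x58BE
  0x58BE + 0xBC2C = 0x114EA → wrap carry → 0x14EB
One's-complement sum = 0x14EB.
Checksum = ~0x14EB & 0xFFFF = 0xEB14.

EB14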